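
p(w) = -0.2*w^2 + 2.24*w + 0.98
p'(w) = 2.24 - 0.4*w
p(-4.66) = -13.80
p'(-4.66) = 4.10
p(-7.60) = -27.60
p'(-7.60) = 5.28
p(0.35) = 1.74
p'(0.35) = 2.10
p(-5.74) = -18.47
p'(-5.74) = 4.54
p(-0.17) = 0.59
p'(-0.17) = 2.31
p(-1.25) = -2.13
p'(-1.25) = 2.74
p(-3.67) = -9.93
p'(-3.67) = 3.71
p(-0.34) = 0.20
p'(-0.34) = 2.38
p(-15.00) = -77.62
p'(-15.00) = 8.24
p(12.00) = -0.94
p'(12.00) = -2.56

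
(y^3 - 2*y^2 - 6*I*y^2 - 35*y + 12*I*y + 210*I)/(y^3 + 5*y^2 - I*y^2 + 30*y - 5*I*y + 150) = (y - 7)/(y + 5*I)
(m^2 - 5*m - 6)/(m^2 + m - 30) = (m^2 - 5*m - 6)/(m^2 + m - 30)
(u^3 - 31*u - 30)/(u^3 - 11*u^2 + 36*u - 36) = (u^2 + 6*u + 5)/(u^2 - 5*u + 6)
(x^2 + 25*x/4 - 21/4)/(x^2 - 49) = (x - 3/4)/(x - 7)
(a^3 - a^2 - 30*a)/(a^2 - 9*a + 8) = a*(a^2 - a - 30)/(a^2 - 9*a + 8)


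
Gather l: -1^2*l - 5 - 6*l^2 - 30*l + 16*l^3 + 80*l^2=16*l^3 + 74*l^2 - 31*l - 5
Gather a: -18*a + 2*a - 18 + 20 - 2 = -16*a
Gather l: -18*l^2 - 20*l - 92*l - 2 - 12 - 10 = -18*l^2 - 112*l - 24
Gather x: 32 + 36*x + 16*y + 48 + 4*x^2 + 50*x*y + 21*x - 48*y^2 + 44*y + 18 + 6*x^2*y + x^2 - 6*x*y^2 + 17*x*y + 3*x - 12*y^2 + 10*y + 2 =x^2*(6*y + 5) + x*(-6*y^2 + 67*y + 60) - 60*y^2 + 70*y + 100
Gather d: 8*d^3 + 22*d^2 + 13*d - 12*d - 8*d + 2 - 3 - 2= 8*d^3 + 22*d^2 - 7*d - 3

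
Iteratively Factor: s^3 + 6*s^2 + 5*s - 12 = (s + 4)*(s^2 + 2*s - 3) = (s - 1)*(s + 4)*(s + 3)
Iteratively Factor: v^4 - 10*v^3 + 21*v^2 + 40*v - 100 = (v - 5)*(v^3 - 5*v^2 - 4*v + 20) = (v - 5)^2*(v^2 - 4) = (v - 5)^2*(v + 2)*(v - 2)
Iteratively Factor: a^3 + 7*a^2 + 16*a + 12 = (a + 2)*(a^2 + 5*a + 6) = (a + 2)*(a + 3)*(a + 2)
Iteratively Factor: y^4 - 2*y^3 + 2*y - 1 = (y - 1)*(y^3 - y^2 - y + 1) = (y - 1)^2*(y^2 - 1) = (y - 1)^3*(y + 1)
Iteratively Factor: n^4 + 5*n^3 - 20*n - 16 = (n + 2)*(n^3 + 3*n^2 - 6*n - 8) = (n - 2)*(n + 2)*(n^2 + 5*n + 4) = (n - 2)*(n + 2)*(n + 4)*(n + 1)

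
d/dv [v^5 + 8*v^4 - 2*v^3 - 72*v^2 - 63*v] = 5*v^4 + 32*v^3 - 6*v^2 - 144*v - 63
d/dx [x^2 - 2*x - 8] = 2*x - 2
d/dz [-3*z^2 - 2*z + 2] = -6*z - 2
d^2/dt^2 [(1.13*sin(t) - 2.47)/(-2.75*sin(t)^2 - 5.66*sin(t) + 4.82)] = (8.545625*sin(t)^5 - 92.30595*sin(t)^4 - 42.5590000000001*sin(t)^3 - 67.183326*sin(t)^2 + 99.6724480000001*sin(t) + 162.080052)/(2.75*sin(t)^2 + 5.66*sin(t) - 4.82)^3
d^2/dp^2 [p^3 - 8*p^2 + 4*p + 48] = 6*p - 16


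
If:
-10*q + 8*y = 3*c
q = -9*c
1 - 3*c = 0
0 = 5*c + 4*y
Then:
No Solution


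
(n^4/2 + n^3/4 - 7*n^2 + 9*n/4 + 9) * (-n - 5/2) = -n^5/2 - 3*n^4/2 + 51*n^3/8 + 61*n^2/4 - 117*n/8 - 45/2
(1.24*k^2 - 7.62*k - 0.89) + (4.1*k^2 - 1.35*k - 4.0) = 5.34*k^2 - 8.97*k - 4.89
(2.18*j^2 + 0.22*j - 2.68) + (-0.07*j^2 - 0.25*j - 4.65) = 2.11*j^2 - 0.03*j - 7.33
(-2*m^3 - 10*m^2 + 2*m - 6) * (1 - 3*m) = 6*m^4 + 28*m^3 - 16*m^2 + 20*m - 6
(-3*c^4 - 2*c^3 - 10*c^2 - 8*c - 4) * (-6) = 18*c^4 + 12*c^3 + 60*c^2 + 48*c + 24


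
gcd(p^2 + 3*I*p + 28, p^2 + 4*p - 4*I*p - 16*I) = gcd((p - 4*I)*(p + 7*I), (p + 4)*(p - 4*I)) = p - 4*I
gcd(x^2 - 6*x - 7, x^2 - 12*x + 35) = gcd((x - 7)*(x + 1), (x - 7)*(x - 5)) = x - 7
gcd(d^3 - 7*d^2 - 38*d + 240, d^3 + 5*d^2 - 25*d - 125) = d - 5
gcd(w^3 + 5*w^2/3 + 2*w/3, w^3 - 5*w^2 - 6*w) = w^2 + w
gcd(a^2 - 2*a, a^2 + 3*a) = a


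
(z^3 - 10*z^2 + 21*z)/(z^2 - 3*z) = z - 7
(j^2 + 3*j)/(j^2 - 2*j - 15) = j/(j - 5)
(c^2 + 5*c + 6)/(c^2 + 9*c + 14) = (c + 3)/(c + 7)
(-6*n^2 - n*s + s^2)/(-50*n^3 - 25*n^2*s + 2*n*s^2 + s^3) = (-3*n + s)/(-25*n^2 + s^2)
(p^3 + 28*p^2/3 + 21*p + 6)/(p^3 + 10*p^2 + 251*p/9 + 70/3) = 3*(3*p^2 + 10*p + 3)/(9*p^2 + 36*p + 35)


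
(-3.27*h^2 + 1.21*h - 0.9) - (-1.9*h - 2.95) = -3.27*h^2 + 3.11*h + 2.05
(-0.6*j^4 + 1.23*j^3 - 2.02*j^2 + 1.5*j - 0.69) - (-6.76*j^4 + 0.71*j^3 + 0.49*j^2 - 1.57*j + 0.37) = 6.16*j^4 + 0.52*j^3 - 2.51*j^2 + 3.07*j - 1.06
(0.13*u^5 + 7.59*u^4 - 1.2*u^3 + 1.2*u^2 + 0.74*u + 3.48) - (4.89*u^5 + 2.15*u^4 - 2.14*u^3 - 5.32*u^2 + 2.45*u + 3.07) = -4.76*u^5 + 5.44*u^4 + 0.94*u^3 + 6.52*u^2 - 1.71*u + 0.41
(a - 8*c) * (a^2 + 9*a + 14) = a^3 - 8*a^2*c + 9*a^2 - 72*a*c + 14*a - 112*c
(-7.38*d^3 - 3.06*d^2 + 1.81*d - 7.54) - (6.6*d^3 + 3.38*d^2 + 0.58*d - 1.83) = -13.98*d^3 - 6.44*d^2 + 1.23*d - 5.71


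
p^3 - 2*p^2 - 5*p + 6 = (p - 3)*(p - 1)*(p + 2)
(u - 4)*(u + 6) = u^2 + 2*u - 24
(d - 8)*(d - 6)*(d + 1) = d^3 - 13*d^2 + 34*d + 48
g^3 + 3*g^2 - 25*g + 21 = (g - 3)*(g - 1)*(g + 7)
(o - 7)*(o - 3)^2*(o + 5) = o^4 - 8*o^3 - 14*o^2 + 192*o - 315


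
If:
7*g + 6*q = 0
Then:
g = -6*q/7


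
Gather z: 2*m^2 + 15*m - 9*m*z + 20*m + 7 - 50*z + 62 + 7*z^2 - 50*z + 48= 2*m^2 + 35*m + 7*z^2 + z*(-9*m - 100) + 117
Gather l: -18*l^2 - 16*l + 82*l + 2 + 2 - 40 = -18*l^2 + 66*l - 36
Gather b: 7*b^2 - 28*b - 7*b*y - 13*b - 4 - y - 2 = 7*b^2 + b*(-7*y - 41) - y - 6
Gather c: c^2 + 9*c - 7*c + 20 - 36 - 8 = c^2 + 2*c - 24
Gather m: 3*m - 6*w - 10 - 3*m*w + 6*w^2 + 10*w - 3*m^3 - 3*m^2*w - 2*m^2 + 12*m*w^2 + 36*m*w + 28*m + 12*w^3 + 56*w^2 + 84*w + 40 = -3*m^3 + m^2*(-3*w - 2) + m*(12*w^2 + 33*w + 31) + 12*w^3 + 62*w^2 + 88*w + 30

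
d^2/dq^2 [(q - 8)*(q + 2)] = 2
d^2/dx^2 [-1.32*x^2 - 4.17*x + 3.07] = -2.64000000000000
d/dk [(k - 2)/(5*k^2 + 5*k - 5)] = (k^2 + k - (k - 2)*(2*k + 1) - 1)/(5*(k^2 + k - 1)^2)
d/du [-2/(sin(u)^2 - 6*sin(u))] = 4*(sin(u) - 3)*cos(u)/((sin(u) - 6)^2*sin(u)^2)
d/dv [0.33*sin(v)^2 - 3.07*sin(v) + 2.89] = (0.66*sin(v) - 3.07)*cos(v)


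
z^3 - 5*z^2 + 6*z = z*(z - 3)*(z - 2)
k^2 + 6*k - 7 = (k - 1)*(k + 7)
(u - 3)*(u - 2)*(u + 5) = u^3 - 19*u + 30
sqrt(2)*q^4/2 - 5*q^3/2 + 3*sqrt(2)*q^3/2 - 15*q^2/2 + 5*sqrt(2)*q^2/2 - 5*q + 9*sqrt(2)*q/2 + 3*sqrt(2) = (q/2 + 1)*(q - 3*sqrt(2)/2)*(q - sqrt(2))*(sqrt(2)*q + sqrt(2))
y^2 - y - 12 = (y - 4)*(y + 3)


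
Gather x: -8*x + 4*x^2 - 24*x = 4*x^2 - 32*x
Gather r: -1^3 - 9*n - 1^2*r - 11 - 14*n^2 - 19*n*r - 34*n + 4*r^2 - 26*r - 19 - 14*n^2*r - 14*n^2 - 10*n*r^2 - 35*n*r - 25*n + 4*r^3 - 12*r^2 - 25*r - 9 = -28*n^2 - 68*n + 4*r^3 + r^2*(-10*n - 8) + r*(-14*n^2 - 54*n - 52) - 40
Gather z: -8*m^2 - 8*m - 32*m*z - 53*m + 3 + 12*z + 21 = -8*m^2 - 61*m + z*(12 - 32*m) + 24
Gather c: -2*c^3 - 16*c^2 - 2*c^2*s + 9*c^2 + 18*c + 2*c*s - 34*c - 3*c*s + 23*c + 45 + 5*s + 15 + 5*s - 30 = -2*c^3 + c^2*(-2*s - 7) + c*(7 - s) + 10*s + 30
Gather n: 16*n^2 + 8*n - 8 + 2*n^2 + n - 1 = 18*n^2 + 9*n - 9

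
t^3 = t^3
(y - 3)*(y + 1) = y^2 - 2*y - 3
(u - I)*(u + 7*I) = u^2 + 6*I*u + 7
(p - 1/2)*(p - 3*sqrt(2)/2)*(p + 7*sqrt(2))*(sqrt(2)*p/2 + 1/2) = sqrt(2)*p^4/2 - sqrt(2)*p^3/4 + 6*p^3 - 31*sqrt(2)*p^2/4 - 3*p^2 - 21*p/2 + 31*sqrt(2)*p/8 + 21/4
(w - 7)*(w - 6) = w^2 - 13*w + 42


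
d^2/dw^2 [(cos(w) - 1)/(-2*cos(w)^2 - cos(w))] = (-18*sin(w)^4/cos(w)^3 - 4*sin(w)^2 - 10 - 13/cos(w) + 12/cos(w)^2 + 20/cos(w)^3)/(2*cos(w) + 1)^3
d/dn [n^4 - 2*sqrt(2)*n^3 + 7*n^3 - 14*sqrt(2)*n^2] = n*(4*n^2 - 6*sqrt(2)*n + 21*n - 28*sqrt(2))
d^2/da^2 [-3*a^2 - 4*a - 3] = -6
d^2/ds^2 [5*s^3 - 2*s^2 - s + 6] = 30*s - 4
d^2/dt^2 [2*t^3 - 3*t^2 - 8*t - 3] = 12*t - 6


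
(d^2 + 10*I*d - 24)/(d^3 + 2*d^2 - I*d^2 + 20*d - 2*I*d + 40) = (d + 6*I)/(d^2 + d*(2 - 5*I) - 10*I)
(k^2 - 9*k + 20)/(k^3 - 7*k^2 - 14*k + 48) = (k^2 - 9*k + 20)/(k^3 - 7*k^2 - 14*k + 48)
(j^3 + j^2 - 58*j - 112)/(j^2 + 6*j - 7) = (j^2 - 6*j - 16)/(j - 1)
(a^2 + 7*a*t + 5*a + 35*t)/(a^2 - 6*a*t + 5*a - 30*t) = (-a - 7*t)/(-a + 6*t)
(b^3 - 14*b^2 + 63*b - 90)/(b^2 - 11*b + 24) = (b^2 - 11*b + 30)/(b - 8)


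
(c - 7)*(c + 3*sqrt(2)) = c^2 - 7*c + 3*sqrt(2)*c - 21*sqrt(2)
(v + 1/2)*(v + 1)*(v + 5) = v^3 + 13*v^2/2 + 8*v + 5/2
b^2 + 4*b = b*(b + 4)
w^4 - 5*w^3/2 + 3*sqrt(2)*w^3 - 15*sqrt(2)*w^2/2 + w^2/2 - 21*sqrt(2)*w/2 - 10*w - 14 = (w - 7/2)*(w + 1)*(w + sqrt(2))*(w + 2*sqrt(2))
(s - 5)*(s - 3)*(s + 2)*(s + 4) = s^4 - 2*s^3 - 25*s^2 + 26*s + 120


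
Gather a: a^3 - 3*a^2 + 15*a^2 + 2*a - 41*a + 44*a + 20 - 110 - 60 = a^3 + 12*a^2 + 5*a - 150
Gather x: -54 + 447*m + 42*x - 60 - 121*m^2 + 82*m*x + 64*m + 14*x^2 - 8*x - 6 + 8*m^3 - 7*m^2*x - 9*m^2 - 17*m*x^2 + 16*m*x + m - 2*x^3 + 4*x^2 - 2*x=8*m^3 - 130*m^2 + 512*m - 2*x^3 + x^2*(18 - 17*m) + x*(-7*m^2 + 98*m + 32) - 120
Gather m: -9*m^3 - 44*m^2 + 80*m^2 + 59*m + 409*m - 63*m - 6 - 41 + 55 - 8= -9*m^3 + 36*m^2 + 405*m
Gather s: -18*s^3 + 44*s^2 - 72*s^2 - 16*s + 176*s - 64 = -18*s^3 - 28*s^2 + 160*s - 64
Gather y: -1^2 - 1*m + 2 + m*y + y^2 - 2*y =-m + y^2 + y*(m - 2) + 1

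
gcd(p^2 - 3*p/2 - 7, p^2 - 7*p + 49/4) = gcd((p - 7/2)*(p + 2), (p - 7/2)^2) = p - 7/2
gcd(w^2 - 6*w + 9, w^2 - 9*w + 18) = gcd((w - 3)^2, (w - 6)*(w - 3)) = w - 3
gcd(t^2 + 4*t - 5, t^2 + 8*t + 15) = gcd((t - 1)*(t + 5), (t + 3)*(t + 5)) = t + 5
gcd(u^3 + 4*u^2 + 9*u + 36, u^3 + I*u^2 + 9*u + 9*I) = u^2 + 9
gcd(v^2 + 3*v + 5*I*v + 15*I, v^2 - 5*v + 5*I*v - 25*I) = v + 5*I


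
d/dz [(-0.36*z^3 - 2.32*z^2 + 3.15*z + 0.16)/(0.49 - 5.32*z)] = (3.8304*z^3 + 11.8132*z^2 - 2.2736*z + 2.3947)/(28.3024*z^2 - 5.2136*z + 0.2401)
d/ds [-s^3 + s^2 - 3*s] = -3*s^2 + 2*s - 3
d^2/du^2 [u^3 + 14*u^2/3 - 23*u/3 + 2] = 6*u + 28/3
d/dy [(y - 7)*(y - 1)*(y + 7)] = 3*y^2 - 2*y - 49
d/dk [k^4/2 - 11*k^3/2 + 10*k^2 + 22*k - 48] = 2*k^3 - 33*k^2/2 + 20*k + 22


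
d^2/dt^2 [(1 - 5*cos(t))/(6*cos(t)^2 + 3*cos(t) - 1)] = (90*(1 - cos(2*t))^2 + 45*cos(t) + 126*cos(2*t) - 117*cos(3*t) - 374)*cos(t)/(2*(-6*sin(t)^2 + 3*cos(t) + 5)^3)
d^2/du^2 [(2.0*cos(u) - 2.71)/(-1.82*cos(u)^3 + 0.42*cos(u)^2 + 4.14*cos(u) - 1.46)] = ((161.578872 - 119.2464*cos(u))*(1.0*sin(u)^2 + 0.153846153846154*cos(u) - 0.241758241758242)^2*sin(u)^2 + ((2.0*cos(u) - 2.71)*(2.775*cos(u) + 0.84*cos(2*u) - 4.095*cos(3*u)) + (21.84*cos(u)^2 - 3.36*cos(u) - 16.56)*sin(u)^2)*(1.82*cos(u)^3 - 0.42*cos(u)^2 - 4.14*cos(u) + 1.46) + 2.0*(1.82*cos(u)^3 - 0.42*cos(u)^2 - 4.14*cos(u) + 1.46)^2*cos(u))/(1.82*cos(u)^3 - 0.42*cos(u)^2 - 4.14*cos(u) + 1.46)^3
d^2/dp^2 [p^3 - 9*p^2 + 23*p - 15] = 6*p - 18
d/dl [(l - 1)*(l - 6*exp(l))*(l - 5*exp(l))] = -11*l^2*exp(l) + 3*l^2 + 60*l*exp(2*l) - 11*l*exp(l) - 2*l - 30*exp(2*l) + 11*exp(l)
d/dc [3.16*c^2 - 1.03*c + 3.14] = 6.32*c - 1.03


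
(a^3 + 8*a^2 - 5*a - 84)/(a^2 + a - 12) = a + 7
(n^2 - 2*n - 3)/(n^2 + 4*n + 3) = (n - 3)/(n + 3)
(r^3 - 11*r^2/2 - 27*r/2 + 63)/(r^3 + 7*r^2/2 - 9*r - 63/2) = (r - 6)/(r + 3)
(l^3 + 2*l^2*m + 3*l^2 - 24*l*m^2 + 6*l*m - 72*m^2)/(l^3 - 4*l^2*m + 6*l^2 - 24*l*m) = (l^2 + 6*l*m + 3*l + 18*m)/(l*(l + 6))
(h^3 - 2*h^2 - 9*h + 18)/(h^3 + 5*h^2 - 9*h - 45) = (h - 2)/(h + 5)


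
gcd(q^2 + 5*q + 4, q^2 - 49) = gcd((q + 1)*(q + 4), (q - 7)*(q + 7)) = 1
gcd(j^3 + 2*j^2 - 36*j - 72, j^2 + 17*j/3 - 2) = j + 6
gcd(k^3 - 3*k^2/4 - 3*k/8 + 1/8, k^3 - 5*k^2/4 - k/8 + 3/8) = k^2 - k/2 - 1/2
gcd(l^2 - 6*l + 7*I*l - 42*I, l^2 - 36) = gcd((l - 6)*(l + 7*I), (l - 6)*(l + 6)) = l - 6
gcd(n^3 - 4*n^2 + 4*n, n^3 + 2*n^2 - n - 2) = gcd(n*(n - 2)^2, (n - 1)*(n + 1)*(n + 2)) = 1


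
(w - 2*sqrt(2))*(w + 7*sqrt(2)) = w^2 + 5*sqrt(2)*w - 28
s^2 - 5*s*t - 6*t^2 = (s - 6*t)*(s + t)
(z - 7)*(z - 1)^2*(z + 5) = z^4 - 4*z^3 - 30*z^2 + 68*z - 35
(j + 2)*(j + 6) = j^2 + 8*j + 12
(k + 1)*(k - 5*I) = k^2 + k - 5*I*k - 5*I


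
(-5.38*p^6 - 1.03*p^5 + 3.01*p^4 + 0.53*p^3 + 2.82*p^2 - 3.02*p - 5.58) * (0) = 0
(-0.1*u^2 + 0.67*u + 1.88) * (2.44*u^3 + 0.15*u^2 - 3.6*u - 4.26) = -0.244*u^5 + 1.6198*u^4 + 5.0477*u^3 - 1.704*u^2 - 9.6222*u - 8.0088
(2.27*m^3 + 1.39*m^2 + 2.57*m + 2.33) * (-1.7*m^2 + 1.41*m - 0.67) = -3.859*m^5 + 0.8377*m^4 - 3.93*m^3 - 1.2686*m^2 + 1.5634*m - 1.5611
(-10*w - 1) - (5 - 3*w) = -7*w - 6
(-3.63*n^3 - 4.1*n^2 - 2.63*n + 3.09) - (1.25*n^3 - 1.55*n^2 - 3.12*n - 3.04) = -4.88*n^3 - 2.55*n^2 + 0.49*n + 6.13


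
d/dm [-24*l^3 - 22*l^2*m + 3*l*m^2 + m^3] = -22*l^2 + 6*l*m + 3*m^2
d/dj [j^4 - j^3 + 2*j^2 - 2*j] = 4*j^3 - 3*j^2 + 4*j - 2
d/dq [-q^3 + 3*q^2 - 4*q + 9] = -3*q^2 + 6*q - 4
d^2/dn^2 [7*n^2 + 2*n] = 14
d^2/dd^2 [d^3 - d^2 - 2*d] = 6*d - 2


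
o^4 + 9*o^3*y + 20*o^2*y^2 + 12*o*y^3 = o*(o + y)*(o + 2*y)*(o + 6*y)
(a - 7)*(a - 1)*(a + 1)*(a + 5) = a^4 - 2*a^3 - 36*a^2 + 2*a + 35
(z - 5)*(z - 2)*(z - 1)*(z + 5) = z^4 - 3*z^3 - 23*z^2 + 75*z - 50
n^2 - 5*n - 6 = (n - 6)*(n + 1)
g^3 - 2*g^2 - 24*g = g*(g - 6)*(g + 4)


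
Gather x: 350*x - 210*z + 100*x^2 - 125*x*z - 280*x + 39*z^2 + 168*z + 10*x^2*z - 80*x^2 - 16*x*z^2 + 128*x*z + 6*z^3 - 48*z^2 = x^2*(10*z + 20) + x*(-16*z^2 + 3*z + 70) + 6*z^3 - 9*z^2 - 42*z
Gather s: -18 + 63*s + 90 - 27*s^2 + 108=-27*s^2 + 63*s + 180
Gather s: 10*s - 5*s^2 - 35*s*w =-5*s^2 + s*(10 - 35*w)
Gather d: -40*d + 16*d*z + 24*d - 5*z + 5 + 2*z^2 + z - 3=d*(16*z - 16) + 2*z^2 - 4*z + 2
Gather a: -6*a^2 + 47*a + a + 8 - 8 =-6*a^2 + 48*a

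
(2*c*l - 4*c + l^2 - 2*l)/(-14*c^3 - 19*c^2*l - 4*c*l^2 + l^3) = (2 - l)/(7*c^2 + 6*c*l - l^2)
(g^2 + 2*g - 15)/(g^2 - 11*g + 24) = (g + 5)/(g - 8)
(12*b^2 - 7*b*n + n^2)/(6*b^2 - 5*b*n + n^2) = (4*b - n)/(2*b - n)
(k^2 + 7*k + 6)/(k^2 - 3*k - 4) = (k + 6)/(k - 4)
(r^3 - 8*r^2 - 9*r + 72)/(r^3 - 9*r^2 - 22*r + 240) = (r^2 - 9)/(r^2 - r - 30)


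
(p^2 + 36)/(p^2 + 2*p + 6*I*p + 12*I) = (p - 6*I)/(p + 2)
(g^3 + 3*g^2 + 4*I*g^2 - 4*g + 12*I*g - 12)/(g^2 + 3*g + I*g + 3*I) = (g^2 + 4*I*g - 4)/(g + I)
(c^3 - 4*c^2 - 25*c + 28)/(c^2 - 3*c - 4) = (-c^3 + 4*c^2 + 25*c - 28)/(-c^2 + 3*c + 4)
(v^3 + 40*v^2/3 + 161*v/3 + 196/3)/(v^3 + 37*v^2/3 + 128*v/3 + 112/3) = (3*v + 7)/(3*v + 4)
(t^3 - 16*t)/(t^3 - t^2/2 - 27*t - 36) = 2*t*(t - 4)/(2*t^2 - 9*t - 18)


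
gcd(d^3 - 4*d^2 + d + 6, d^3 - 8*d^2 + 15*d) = d - 3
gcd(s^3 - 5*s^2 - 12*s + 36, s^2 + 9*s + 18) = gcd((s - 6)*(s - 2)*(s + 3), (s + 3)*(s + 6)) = s + 3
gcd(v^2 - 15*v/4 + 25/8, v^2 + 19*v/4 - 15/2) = v - 5/4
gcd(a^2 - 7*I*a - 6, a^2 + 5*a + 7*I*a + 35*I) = 1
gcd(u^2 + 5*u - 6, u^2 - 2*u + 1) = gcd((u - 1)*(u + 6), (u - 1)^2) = u - 1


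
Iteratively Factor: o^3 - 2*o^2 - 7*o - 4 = (o - 4)*(o^2 + 2*o + 1) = (o - 4)*(o + 1)*(o + 1)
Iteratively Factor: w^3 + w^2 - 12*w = (w)*(w^2 + w - 12) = w*(w - 3)*(w + 4)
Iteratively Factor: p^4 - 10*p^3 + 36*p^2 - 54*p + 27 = (p - 1)*(p^3 - 9*p^2 + 27*p - 27) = (p - 3)*(p - 1)*(p^2 - 6*p + 9) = (p - 3)^2*(p - 1)*(p - 3)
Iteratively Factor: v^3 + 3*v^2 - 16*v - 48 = (v + 3)*(v^2 - 16) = (v + 3)*(v + 4)*(v - 4)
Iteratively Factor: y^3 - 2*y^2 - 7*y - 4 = (y + 1)*(y^2 - 3*y - 4) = (y + 1)^2*(y - 4)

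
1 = 1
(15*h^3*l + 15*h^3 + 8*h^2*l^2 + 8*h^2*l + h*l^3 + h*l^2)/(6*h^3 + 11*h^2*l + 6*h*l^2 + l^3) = h*(5*h*l + 5*h + l^2 + l)/(2*h^2 + 3*h*l + l^2)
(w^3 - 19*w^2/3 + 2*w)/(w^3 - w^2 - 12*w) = (-w^2 + 19*w/3 - 2)/(-w^2 + w + 12)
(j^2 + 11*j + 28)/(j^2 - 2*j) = (j^2 + 11*j + 28)/(j*(j - 2))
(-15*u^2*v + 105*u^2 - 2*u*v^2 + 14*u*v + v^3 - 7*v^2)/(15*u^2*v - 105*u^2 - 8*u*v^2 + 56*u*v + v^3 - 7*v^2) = (-3*u - v)/(3*u - v)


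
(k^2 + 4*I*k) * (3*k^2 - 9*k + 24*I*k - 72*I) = 3*k^4 - 9*k^3 + 36*I*k^3 - 96*k^2 - 108*I*k^2 + 288*k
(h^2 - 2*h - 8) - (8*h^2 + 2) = -7*h^2 - 2*h - 10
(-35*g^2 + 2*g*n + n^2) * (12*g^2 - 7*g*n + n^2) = -420*g^4 + 269*g^3*n - 37*g^2*n^2 - 5*g*n^3 + n^4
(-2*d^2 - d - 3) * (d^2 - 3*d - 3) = -2*d^4 + 5*d^3 + 6*d^2 + 12*d + 9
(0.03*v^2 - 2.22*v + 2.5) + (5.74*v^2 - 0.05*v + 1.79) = 5.77*v^2 - 2.27*v + 4.29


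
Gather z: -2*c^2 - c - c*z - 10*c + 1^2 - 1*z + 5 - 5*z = -2*c^2 - 11*c + z*(-c - 6) + 6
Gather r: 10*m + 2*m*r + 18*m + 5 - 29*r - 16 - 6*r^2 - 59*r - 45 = 28*m - 6*r^2 + r*(2*m - 88) - 56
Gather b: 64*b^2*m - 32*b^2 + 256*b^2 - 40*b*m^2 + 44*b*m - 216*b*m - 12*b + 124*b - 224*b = b^2*(64*m + 224) + b*(-40*m^2 - 172*m - 112)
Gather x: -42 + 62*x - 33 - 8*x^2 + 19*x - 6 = -8*x^2 + 81*x - 81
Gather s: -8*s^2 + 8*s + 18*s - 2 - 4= -8*s^2 + 26*s - 6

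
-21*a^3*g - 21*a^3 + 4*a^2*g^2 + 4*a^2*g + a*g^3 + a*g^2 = (-3*a + g)*(7*a + g)*(a*g + a)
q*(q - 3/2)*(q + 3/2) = q^3 - 9*q/4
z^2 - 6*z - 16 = (z - 8)*(z + 2)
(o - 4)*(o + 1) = o^2 - 3*o - 4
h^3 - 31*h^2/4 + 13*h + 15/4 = (h - 5)*(h - 3)*(h + 1/4)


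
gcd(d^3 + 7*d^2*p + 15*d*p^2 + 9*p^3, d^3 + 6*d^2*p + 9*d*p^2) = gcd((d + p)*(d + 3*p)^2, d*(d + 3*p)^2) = d^2 + 6*d*p + 9*p^2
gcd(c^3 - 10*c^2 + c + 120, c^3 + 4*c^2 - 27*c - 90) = c^2 - 2*c - 15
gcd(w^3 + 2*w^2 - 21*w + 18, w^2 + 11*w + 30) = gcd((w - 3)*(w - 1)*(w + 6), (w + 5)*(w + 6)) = w + 6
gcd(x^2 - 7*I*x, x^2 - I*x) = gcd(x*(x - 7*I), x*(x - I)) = x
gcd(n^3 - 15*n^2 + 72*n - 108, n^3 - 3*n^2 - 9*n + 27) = n - 3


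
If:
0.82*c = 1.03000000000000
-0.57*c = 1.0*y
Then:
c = 1.26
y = -0.72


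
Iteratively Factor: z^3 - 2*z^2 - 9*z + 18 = (z - 3)*(z^2 + z - 6) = (z - 3)*(z + 3)*(z - 2)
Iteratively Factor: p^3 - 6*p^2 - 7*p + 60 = (p - 5)*(p^2 - p - 12) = (p - 5)*(p + 3)*(p - 4)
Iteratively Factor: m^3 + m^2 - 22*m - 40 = (m + 2)*(m^2 - m - 20) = (m + 2)*(m + 4)*(m - 5)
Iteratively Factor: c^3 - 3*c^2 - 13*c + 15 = (c - 1)*(c^2 - 2*c - 15) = (c - 5)*(c - 1)*(c + 3)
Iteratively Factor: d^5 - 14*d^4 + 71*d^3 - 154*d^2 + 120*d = (d - 2)*(d^4 - 12*d^3 + 47*d^2 - 60*d) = (d - 3)*(d - 2)*(d^3 - 9*d^2 + 20*d) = d*(d - 3)*(d - 2)*(d^2 - 9*d + 20) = d*(d - 4)*(d - 3)*(d - 2)*(d - 5)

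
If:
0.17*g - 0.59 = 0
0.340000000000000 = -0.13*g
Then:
No Solution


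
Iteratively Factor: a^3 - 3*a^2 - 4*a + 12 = (a - 2)*(a^2 - a - 6) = (a - 3)*(a - 2)*(a + 2)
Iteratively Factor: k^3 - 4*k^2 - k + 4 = (k - 1)*(k^2 - 3*k - 4) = (k - 1)*(k + 1)*(k - 4)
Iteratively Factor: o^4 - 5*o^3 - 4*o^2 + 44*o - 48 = (o - 4)*(o^3 - o^2 - 8*o + 12) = (o - 4)*(o - 2)*(o^2 + o - 6) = (o - 4)*(o - 2)^2*(o + 3)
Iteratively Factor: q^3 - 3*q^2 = (q)*(q^2 - 3*q) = q*(q - 3)*(q)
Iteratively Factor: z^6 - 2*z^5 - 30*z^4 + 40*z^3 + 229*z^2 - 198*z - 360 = (z - 3)*(z^5 + z^4 - 27*z^3 - 41*z^2 + 106*z + 120) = (z - 3)*(z - 2)*(z^4 + 3*z^3 - 21*z^2 - 83*z - 60) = (z - 3)*(z - 2)*(z + 3)*(z^3 - 21*z - 20) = (z - 3)*(z - 2)*(z + 1)*(z + 3)*(z^2 - z - 20) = (z - 3)*(z - 2)*(z + 1)*(z + 3)*(z + 4)*(z - 5)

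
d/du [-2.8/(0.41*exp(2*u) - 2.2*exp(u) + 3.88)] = (2.296*exp(u) - 6.16)*exp(u)/(0.41*exp(2*u) - 2.2*exp(u) + 3.88)^2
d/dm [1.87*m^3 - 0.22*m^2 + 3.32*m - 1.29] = 5.61*m^2 - 0.44*m + 3.32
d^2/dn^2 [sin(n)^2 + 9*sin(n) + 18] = -9*sin(n) + 2*cos(2*n)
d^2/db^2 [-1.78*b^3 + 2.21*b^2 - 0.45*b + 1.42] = 4.42 - 10.68*b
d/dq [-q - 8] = -1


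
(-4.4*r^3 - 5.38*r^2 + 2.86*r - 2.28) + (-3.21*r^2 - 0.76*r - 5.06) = -4.4*r^3 - 8.59*r^2 + 2.1*r - 7.34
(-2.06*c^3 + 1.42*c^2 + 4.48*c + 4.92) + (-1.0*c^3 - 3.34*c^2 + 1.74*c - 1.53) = -3.06*c^3 - 1.92*c^2 + 6.22*c + 3.39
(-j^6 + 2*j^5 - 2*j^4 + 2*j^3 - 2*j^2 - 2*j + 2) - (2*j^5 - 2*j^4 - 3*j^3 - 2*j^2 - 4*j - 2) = -j^6 + 5*j^3 + 2*j + 4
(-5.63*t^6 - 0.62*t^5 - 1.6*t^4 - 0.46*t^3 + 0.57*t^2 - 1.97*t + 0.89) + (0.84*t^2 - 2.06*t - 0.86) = -5.63*t^6 - 0.62*t^5 - 1.6*t^4 - 0.46*t^3 + 1.41*t^2 - 4.03*t + 0.03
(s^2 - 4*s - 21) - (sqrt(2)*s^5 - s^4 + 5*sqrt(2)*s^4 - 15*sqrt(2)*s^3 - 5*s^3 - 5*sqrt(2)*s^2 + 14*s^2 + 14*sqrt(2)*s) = -sqrt(2)*s^5 - 5*sqrt(2)*s^4 + s^4 + 5*s^3 + 15*sqrt(2)*s^3 - 13*s^2 + 5*sqrt(2)*s^2 - 14*sqrt(2)*s - 4*s - 21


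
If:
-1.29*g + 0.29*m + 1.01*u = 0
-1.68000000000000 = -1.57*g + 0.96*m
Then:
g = 1.23815604648193*u - 0.622142765930277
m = 2.02490103435066*u - 2.76746264844847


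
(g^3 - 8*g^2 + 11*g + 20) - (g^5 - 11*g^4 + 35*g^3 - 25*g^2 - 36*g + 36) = -g^5 + 11*g^4 - 34*g^3 + 17*g^2 + 47*g - 16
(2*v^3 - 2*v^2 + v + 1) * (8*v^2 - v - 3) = 16*v^5 - 18*v^4 + 4*v^3 + 13*v^2 - 4*v - 3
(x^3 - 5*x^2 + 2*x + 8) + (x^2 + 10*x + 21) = x^3 - 4*x^2 + 12*x + 29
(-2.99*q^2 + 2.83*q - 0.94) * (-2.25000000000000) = 6.7275*q^2 - 6.3675*q + 2.115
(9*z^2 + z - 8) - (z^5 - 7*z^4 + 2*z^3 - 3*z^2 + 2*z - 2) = -z^5 + 7*z^4 - 2*z^3 + 12*z^2 - z - 6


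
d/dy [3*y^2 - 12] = 6*y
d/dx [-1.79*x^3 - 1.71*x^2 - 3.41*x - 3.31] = -5.37*x^2 - 3.42*x - 3.41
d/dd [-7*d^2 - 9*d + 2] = -14*d - 9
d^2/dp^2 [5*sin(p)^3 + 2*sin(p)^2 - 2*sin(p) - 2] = -45*sin(p)^3 - 8*sin(p)^2 + 32*sin(p) + 4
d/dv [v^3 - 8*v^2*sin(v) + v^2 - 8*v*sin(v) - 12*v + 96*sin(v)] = -8*v^2*cos(v) + 3*v^2 - 16*v*sin(v) - 8*v*cos(v) + 2*v - 8*sin(v) + 96*cos(v) - 12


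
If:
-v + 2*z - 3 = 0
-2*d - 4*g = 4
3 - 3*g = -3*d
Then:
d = -4/3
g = -1/3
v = 2*z - 3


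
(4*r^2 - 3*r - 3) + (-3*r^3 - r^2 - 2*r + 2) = -3*r^3 + 3*r^2 - 5*r - 1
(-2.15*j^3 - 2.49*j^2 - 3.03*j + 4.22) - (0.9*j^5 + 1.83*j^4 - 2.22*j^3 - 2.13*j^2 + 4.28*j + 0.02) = -0.9*j^5 - 1.83*j^4 + 0.0700000000000003*j^3 - 0.36*j^2 - 7.31*j + 4.2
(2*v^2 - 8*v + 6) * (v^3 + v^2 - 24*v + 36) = 2*v^5 - 6*v^4 - 50*v^3 + 270*v^2 - 432*v + 216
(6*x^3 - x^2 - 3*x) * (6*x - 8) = 36*x^4 - 54*x^3 - 10*x^2 + 24*x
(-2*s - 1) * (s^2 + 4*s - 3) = -2*s^3 - 9*s^2 + 2*s + 3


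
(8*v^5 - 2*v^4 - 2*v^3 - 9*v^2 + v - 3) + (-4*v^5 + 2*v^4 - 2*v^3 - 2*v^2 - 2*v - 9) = 4*v^5 - 4*v^3 - 11*v^2 - v - 12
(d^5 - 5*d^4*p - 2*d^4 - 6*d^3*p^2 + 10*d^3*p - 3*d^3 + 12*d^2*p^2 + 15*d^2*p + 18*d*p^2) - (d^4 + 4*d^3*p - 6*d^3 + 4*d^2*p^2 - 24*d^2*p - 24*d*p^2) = d^5 - 5*d^4*p - 3*d^4 - 6*d^3*p^2 + 6*d^3*p + 3*d^3 + 8*d^2*p^2 + 39*d^2*p + 42*d*p^2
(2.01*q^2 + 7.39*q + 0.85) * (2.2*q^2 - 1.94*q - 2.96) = 4.422*q^4 + 12.3586*q^3 - 18.4162*q^2 - 23.5234*q - 2.516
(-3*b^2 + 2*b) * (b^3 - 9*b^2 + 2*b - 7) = -3*b^5 + 29*b^4 - 24*b^3 + 25*b^2 - 14*b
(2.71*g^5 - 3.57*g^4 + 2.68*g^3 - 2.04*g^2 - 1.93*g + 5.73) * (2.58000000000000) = 6.9918*g^5 - 9.2106*g^4 + 6.9144*g^3 - 5.2632*g^2 - 4.9794*g + 14.7834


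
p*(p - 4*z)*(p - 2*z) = p^3 - 6*p^2*z + 8*p*z^2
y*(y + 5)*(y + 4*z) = y^3 + 4*y^2*z + 5*y^2 + 20*y*z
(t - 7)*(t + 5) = t^2 - 2*t - 35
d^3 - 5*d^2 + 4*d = d*(d - 4)*(d - 1)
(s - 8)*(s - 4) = s^2 - 12*s + 32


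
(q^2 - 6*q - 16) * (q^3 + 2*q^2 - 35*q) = q^5 - 4*q^4 - 63*q^3 + 178*q^2 + 560*q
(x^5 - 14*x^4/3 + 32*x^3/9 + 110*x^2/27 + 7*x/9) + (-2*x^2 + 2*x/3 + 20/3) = x^5 - 14*x^4/3 + 32*x^3/9 + 56*x^2/27 + 13*x/9 + 20/3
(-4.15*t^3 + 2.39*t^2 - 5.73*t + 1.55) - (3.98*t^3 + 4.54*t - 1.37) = -8.13*t^3 + 2.39*t^2 - 10.27*t + 2.92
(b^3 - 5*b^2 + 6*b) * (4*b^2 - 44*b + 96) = 4*b^5 - 64*b^4 + 340*b^3 - 744*b^2 + 576*b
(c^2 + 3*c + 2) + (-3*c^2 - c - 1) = -2*c^2 + 2*c + 1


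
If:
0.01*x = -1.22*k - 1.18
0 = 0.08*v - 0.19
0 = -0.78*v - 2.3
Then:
No Solution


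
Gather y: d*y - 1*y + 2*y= y*(d + 1)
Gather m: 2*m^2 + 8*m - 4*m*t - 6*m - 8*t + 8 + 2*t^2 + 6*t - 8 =2*m^2 + m*(2 - 4*t) + 2*t^2 - 2*t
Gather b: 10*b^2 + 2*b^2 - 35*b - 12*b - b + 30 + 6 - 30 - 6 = 12*b^2 - 48*b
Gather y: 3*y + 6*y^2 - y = 6*y^2 + 2*y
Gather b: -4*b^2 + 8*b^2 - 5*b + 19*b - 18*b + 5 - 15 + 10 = 4*b^2 - 4*b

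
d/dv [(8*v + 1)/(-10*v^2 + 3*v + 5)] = (80*v^2 + 20*v + 37)/(100*v^4 - 60*v^3 - 91*v^2 + 30*v + 25)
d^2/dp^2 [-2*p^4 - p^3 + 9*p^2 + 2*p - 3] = -24*p^2 - 6*p + 18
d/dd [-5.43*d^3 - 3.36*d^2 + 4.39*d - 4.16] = -16.29*d^2 - 6.72*d + 4.39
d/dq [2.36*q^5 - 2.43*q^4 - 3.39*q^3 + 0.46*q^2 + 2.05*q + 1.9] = 11.8*q^4 - 9.72*q^3 - 10.17*q^2 + 0.92*q + 2.05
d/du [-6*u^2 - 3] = -12*u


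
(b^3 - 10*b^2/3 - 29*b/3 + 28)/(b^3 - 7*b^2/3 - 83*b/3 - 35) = (3*b^2 - 19*b + 28)/(3*b^2 - 16*b - 35)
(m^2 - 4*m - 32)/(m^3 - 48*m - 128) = 1/(m + 4)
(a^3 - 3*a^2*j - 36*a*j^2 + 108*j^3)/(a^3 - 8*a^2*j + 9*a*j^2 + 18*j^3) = (a + 6*j)/(a + j)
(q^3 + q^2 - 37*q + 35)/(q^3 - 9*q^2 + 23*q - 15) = (q + 7)/(q - 3)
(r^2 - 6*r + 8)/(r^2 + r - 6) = (r - 4)/(r + 3)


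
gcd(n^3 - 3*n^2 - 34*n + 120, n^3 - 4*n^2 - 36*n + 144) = n^2 + 2*n - 24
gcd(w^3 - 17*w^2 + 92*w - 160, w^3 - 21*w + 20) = w - 4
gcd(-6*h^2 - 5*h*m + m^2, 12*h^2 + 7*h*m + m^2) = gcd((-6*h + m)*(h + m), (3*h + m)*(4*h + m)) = 1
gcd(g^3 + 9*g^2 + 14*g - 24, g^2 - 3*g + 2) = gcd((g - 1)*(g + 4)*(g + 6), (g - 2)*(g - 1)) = g - 1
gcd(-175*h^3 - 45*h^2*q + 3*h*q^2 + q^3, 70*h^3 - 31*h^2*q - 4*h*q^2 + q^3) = -35*h^2 - 2*h*q + q^2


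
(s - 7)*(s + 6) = s^2 - s - 42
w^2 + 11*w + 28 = (w + 4)*(w + 7)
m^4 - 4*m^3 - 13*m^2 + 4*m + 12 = (m - 6)*(m - 1)*(m + 1)*(m + 2)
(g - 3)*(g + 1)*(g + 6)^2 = g^4 + 10*g^3 + 9*g^2 - 108*g - 108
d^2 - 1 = (d - 1)*(d + 1)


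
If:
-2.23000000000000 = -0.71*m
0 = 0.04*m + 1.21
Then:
No Solution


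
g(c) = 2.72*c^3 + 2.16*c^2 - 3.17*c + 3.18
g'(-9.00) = 618.91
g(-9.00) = -1776.21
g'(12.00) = 1223.71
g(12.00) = 4976.34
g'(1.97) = 37.01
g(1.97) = 26.11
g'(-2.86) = 51.22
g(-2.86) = -33.72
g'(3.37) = 104.06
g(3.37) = 121.13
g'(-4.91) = 172.34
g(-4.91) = -251.15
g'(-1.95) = 19.43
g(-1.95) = -2.59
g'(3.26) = 97.63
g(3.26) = 110.04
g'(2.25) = 47.86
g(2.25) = 37.96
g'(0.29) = -1.23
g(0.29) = 2.51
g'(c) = 8.16*c^2 + 4.32*c - 3.17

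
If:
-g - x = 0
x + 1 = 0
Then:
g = 1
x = -1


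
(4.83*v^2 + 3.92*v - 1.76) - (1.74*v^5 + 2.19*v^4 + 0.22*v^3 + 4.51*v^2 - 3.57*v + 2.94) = -1.74*v^5 - 2.19*v^4 - 0.22*v^3 + 0.32*v^2 + 7.49*v - 4.7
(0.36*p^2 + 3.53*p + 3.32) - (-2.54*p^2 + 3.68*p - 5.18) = 2.9*p^2 - 0.15*p + 8.5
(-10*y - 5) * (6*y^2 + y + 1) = -60*y^3 - 40*y^2 - 15*y - 5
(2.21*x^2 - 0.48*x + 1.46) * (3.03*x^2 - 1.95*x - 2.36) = 6.6963*x^4 - 5.7639*x^3 + 0.144200000000001*x^2 - 1.7142*x - 3.4456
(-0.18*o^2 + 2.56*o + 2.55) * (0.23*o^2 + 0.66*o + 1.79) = -0.0414*o^4 + 0.47*o^3 + 1.9539*o^2 + 6.2654*o + 4.5645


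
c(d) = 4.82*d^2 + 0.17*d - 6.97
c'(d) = 9.64*d + 0.17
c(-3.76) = 60.53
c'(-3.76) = -36.08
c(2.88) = 33.50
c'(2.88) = 27.93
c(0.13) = -6.87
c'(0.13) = 1.42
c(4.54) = 93.15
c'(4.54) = 43.94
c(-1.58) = 4.79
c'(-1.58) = -15.06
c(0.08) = -6.93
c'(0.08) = 0.94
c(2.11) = 14.85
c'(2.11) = 20.51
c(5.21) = 124.75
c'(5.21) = 50.39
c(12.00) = 689.15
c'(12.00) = 115.85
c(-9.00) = 381.92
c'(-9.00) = -86.59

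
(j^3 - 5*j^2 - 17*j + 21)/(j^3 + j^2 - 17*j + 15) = (j^2 - 4*j - 21)/(j^2 + 2*j - 15)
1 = 1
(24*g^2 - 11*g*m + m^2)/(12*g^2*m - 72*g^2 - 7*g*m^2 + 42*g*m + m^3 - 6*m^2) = (8*g - m)/(4*g*m - 24*g - m^2 + 6*m)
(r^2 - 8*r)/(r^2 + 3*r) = (r - 8)/(r + 3)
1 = 1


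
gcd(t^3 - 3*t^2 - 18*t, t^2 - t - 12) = t + 3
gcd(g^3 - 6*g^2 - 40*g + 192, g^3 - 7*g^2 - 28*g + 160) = g^2 - 12*g + 32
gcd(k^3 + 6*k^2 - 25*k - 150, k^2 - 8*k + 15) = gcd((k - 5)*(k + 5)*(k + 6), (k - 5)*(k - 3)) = k - 5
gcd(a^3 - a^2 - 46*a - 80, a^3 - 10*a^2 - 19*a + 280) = a^2 - 3*a - 40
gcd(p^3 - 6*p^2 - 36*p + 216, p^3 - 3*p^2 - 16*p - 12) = p - 6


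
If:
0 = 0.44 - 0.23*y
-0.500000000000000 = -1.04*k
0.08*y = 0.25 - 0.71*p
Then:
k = 0.48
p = 0.14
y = 1.91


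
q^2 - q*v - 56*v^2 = (q - 8*v)*(q + 7*v)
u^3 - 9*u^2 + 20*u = u*(u - 5)*(u - 4)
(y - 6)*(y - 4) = y^2 - 10*y + 24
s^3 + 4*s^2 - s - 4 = (s - 1)*(s + 1)*(s + 4)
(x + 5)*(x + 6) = x^2 + 11*x + 30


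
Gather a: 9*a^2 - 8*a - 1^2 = 9*a^2 - 8*a - 1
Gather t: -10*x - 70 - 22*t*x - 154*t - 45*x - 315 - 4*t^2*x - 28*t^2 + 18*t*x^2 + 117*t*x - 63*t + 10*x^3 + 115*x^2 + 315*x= t^2*(-4*x - 28) + t*(18*x^2 + 95*x - 217) + 10*x^3 + 115*x^2 + 260*x - 385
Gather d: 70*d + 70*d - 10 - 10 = 140*d - 20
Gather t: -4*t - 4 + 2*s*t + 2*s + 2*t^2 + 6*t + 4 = 2*s + 2*t^2 + t*(2*s + 2)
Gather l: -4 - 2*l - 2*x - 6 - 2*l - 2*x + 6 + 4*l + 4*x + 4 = 0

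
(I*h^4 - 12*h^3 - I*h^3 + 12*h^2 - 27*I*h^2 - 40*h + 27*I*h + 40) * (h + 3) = I*h^5 - 12*h^4 + 2*I*h^4 - 24*h^3 - 30*I*h^3 - 4*h^2 - 54*I*h^2 - 80*h + 81*I*h + 120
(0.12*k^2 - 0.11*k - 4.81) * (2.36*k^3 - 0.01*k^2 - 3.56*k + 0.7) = 0.2832*k^5 - 0.2608*k^4 - 11.7777*k^3 + 0.5237*k^2 + 17.0466*k - 3.367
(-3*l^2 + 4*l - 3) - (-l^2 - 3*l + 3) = -2*l^2 + 7*l - 6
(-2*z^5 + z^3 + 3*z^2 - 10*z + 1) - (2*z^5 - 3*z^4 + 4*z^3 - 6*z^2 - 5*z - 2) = -4*z^5 + 3*z^4 - 3*z^3 + 9*z^2 - 5*z + 3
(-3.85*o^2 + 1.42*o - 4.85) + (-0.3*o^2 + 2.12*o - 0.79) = -4.15*o^2 + 3.54*o - 5.64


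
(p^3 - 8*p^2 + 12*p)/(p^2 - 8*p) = (p^2 - 8*p + 12)/(p - 8)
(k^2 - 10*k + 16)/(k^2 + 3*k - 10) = (k - 8)/(k + 5)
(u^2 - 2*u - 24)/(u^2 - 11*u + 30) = (u + 4)/(u - 5)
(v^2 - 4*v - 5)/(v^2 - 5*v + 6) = (v^2 - 4*v - 5)/(v^2 - 5*v + 6)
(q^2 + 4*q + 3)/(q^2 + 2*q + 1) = (q + 3)/(q + 1)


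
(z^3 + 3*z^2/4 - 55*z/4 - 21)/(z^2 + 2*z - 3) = (z^2 - 9*z/4 - 7)/(z - 1)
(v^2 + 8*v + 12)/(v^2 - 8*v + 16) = (v^2 + 8*v + 12)/(v^2 - 8*v + 16)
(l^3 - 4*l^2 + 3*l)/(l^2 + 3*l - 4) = l*(l - 3)/(l + 4)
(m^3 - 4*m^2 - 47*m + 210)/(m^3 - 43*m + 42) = (m - 5)/(m - 1)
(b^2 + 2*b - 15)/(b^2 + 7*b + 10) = (b - 3)/(b + 2)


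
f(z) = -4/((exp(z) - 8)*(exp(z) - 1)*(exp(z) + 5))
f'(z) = 4*exp(z)/((exp(z) - 8)*(exp(z) - 1)*(exp(z) + 5)^2) + 4*exp(z)/((exp(z) - 8)*(exp(z) - 1)^2*(exp(z) + 5)) + 4*exp(z)/((exp(z) - 8)^2*(exp(z) - 1)*(exp(z) + 5)) = ((exp(z) - 8)*(exp(z) - 1) + (exp(z) - 8)*(exp(z) + 5) + (exp(z) - 1)*(exp(z) + 5))/((exp(z) - 8)^2*(exp(z) + 5)^2*sinh(z/2)^2)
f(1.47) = 0.03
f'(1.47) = -0.02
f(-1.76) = -0.12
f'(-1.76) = -0.02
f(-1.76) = -0.12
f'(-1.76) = -0.02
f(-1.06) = -0.15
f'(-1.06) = -0.08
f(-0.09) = -1.11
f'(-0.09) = -11.75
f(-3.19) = -0.10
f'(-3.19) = -0.00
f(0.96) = 0.06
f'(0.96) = -0.09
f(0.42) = 0.18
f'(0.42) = -0.53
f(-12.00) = -0.10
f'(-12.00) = 0.00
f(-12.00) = -0.10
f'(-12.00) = 0.00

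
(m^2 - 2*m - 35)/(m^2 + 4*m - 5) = (m - 7)/(m - 1)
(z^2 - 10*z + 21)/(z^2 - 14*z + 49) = (z - 3)/(z - 7)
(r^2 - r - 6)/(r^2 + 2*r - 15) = (r + 2)/(r + 5)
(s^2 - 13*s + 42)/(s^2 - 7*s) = (s - 6)/s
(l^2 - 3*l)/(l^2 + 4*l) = (l - 3)/(l + 4)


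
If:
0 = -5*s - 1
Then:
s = -1/5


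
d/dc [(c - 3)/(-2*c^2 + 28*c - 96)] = (-c^2/2 + 7*c + (c - 7)*(c - 3) - 24)/(c^2 - 14*c + 48)^2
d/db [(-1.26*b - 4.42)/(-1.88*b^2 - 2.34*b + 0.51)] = (2.3688*b^2 + 2.9484*b - (1.26*b + 4.42)*(3.76*b + 2.34) - 0.6426)/(1.88*b^2 + 2.34*b - 0.51)^2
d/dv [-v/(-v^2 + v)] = -1/(v - 1)^2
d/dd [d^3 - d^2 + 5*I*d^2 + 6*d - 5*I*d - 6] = 3*d^2 + d*(-2 + 10*I) + 6 - 5*I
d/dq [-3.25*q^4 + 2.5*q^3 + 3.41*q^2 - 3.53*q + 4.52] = -13.0*q^3 + 7.5*q^2 + 6.82*q - 3.53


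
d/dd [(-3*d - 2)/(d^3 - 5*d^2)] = (6*d^2 - 9*d - 20)/(d^3*(d^2 - 10*d + 25))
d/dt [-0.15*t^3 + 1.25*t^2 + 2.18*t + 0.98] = -0.45*t^2 + 2.5*t + 2.18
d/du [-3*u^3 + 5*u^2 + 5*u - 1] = -9*u^2 + 10*u + 5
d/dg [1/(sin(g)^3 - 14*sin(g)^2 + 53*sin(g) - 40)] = (-3*sin(g)^2 + 28*sin(g) - 53)*cos(g)/(sin(g)^3 - 14*sin(g)^2 + 53*sin(g) - 40)^2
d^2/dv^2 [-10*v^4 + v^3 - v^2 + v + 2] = -120*v^2 + 6*v - 2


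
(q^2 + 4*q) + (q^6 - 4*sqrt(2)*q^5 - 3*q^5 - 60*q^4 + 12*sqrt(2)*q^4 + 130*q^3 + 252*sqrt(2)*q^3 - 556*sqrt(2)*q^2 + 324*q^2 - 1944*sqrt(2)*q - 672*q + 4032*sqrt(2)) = q^6 - 4*sqrt(2)*q^5 - 3*q^5 - 60*q^4 + 12*sqrt(2)*q^4 + 130*q^3 + 252*sqrt(2)*q^3 - 556*sqrt(2)*q^2 + 325*q^2 - 1944*sqrt(2)*q - 668*q + 4032*sqrt(2)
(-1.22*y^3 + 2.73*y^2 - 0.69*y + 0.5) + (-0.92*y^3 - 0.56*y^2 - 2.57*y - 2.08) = -2.14*y^3 + 2.17*y^2 - 3.26*y - 1.58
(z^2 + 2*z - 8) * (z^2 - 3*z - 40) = z^4 - z^3 - 54*z^2 - 56*z + 320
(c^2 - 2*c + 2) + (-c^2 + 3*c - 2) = c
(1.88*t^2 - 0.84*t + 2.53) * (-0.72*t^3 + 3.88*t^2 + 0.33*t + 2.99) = -1.3536*t^5 + 7.8992*t^4 - 4.4604*t^3 + 15.1604*t^2 - 1.6767*t + 7.5647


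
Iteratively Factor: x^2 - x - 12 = (x + 3)*(x - 4)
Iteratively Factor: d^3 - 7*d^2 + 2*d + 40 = (d - 5)*(d^2 - 2*d - 8) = (d - 5)*(d - 4)*(d + 2)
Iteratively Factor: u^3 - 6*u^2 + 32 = (u + 2)*(u^2 - 8*u + 16) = (u - 4)*(u + 2)*(u - 4)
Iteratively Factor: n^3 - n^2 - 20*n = (n)*(n^2 - n - 20) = n*(n + 4)*(n - 5)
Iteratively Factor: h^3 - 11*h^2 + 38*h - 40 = (h - 4)*(h^2 - 7*h + 10) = (h - 4)*(h - 2)*(h - 5)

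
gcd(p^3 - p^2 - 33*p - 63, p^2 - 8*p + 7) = p - 7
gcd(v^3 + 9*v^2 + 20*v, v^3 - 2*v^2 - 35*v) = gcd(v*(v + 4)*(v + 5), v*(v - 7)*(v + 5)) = v^2 + 5*v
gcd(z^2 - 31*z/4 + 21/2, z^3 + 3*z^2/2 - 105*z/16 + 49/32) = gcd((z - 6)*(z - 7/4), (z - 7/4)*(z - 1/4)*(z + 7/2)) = z - 7/4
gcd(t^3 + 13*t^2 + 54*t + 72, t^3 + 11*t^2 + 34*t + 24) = t^2 + 10*t + 24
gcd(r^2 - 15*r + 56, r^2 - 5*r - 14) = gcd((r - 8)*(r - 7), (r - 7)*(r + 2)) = r - 7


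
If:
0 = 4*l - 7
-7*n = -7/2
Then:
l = 7/4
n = 1/2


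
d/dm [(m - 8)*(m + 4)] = 2*m - 4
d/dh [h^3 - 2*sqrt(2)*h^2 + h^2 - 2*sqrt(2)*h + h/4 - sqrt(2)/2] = 3*h^2 - 4*sqrt(2)*h + 2*h - 2*sqrt(2) + 1/4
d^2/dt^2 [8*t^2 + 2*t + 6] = 16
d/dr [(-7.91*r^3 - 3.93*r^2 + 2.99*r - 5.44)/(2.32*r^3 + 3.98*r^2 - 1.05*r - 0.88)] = (-22.3642*r^4 + 2.73740000000001*r^3 + 50.9711*r^2 + 50.2192*r - 8.3432)/(5.3824*r^6 + 18.4672*r^5 + 10.9684*r^4 - 12.4412*r^3 - 5.9023*r^2 + 1.848*r + 0.7744)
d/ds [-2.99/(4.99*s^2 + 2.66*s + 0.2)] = (29.8402*s + 7.9534)/(4.99*s^2 + 2.66*s + 0.2)^2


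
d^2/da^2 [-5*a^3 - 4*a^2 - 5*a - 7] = -30*a - 8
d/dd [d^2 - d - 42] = 2*d - 1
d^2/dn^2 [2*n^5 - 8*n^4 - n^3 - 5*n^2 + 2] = 40*n^3 - 96*n^2 - 6*n - 10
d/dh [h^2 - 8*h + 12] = 2*h - 8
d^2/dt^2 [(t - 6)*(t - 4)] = 2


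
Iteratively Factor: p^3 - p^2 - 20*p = (p + 4)*(p^2 - 5*p) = (p - 5)*(p + 4)*(p)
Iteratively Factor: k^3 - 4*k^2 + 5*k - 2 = (k - 1)*(k^2 - 3*k + 2) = (k - 1)^2*(k - 2)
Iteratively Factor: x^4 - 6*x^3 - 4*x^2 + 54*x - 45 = (x + 3)*(x^3 - 9*x^2 + 23*x - 15) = (x - 5)*(x + 3)*(x^2 - 4*x + 3) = (x - 5)*(x - 1)*(x + 3)*(x - 3)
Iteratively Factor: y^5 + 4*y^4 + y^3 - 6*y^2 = (y - 1)*(y^4 + 5*y^3 + 6*y^2) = y*(y - 1)*(y^3 + 5*y^2 + 6*y) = y^2*(y - 1)*(y^2 + 5*y + 6) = y^2*(y - 1)*(y + 2)*(y + 3)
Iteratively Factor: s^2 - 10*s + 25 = (s - 5)*(s - 5)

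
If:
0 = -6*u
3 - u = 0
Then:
No Solution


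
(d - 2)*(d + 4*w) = d^2 + 4*d*w - 2*d - 8*w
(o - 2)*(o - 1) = o^2 - 3*o + 2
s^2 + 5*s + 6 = (s + 2)*(s + 3)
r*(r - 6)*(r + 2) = r^3 - 4*r^2 - 12*r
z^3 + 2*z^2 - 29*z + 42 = (z - 3)*(z - 2)*(z + 7)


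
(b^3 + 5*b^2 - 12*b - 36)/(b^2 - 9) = (b^2 + 8*b + 12)/(b + 3)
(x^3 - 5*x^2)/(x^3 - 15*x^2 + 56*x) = x*(x - 5)/(x^2 - 15*x + 56)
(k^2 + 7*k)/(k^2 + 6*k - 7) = k/(k - 1)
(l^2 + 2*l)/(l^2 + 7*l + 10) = l/(l + 5)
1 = 1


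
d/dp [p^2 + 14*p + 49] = 2*p + 14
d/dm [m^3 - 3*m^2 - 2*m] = 3*m^2 - 6*m - 2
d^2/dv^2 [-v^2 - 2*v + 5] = -2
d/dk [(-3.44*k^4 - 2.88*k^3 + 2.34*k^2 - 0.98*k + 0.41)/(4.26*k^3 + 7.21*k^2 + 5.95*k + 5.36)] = (-14.6544*k^6 - 49.6048*k^5 - 92.1372*k^4 - 99.676*k^3 - 30.5614*k^2 + 19.1726*k - 7.6923)/(18.1476*k^6 + 61.4292*k^5 + 102.6781*k^4 + 131.4662*k^3 + 112.6937*k^2 + 63.784*k + 28.7296)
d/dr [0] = 0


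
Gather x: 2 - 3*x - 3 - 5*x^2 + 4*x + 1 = -5*x^2 + x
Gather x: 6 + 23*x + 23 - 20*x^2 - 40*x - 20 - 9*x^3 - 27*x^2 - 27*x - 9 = -9*x^3 - 47*x^2 - 44*x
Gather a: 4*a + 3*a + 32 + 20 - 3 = 7*a + 49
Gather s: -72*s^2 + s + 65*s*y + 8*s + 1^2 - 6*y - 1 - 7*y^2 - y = -72*s^2 + s*(65*y + 9) - 7*y^2 - 7*y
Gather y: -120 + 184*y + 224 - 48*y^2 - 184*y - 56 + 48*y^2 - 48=0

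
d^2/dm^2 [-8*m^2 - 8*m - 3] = -16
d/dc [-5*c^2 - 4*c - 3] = -10*c - 4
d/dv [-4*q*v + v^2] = -4*q + 2*v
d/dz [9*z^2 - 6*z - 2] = 18*z - 6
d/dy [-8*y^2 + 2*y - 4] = 2 - 16*y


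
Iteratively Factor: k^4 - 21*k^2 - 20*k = (k - 5)*(k^3 + 5*k^2 + 4*k) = (k - 5)*(k + 1)*(k^2 + 4*k) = (k - 5)*(k + 1)*(k + 4)*(k)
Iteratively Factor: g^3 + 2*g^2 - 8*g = (g)*(g^2 + 2*g - 8) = g*(g + 4)*(g - 2)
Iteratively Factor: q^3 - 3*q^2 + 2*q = (q - 1)*(q^2 - 2*q) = (q - 2)*(q - 1)*(q)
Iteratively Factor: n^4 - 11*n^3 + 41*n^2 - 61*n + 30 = (n - 1)*(n^3 - 10*n^2 + 31*n - 30) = (n - 3)*(n - 1)*(n^2 - 7*n + 10) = (n - 3)*(n - 2)*(n - 1)*(n - 5)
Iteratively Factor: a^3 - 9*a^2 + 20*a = (a - 4)*(a^2 - 5*a) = a*(a - 4)*(a - 5)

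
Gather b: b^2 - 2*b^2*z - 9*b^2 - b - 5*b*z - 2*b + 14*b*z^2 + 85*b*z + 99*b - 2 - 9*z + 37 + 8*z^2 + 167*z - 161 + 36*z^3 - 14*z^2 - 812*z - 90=b^2*(-2*z - 8) + b*(14*z^2 + 80*z + 96) + 36*z^3 - 6*z^2 - 654*z - 216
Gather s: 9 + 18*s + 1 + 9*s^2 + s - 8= 9*s^2 + 19*s + 2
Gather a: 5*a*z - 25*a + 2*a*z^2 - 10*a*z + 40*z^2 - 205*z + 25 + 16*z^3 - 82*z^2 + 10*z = a*(2*z^2 - 5*z - 25) + 16*z^3 - 42*z^2 - 195*z + 25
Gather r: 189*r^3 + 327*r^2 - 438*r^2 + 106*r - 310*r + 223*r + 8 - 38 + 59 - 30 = 189*r^3 - 111*r^2 + 19*r - 1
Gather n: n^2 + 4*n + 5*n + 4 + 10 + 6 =n^2 + 9*n + 20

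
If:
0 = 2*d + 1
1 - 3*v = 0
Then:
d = -1/2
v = 1/3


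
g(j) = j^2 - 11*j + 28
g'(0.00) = -11.00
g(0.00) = 28.00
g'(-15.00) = -41.00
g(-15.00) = 418.00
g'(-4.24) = -19.48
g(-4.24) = 92.62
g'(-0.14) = -11.28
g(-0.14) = 29.56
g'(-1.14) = -13.28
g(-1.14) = 41.84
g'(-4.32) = -19.64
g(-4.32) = 94.18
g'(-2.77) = -16.54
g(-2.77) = 66.14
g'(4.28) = -2.44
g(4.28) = -0.76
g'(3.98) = -3.04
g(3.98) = 0.06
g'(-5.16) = -21.32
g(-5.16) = 111.39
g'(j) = 2*j - 11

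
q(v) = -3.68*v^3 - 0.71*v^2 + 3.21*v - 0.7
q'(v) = -11.04*v^2 - 1.42*v + 3.21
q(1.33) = -6.34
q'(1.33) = -18.21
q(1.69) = -15.07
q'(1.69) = -30.72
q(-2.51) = 44.96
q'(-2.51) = -62.78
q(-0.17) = -1.25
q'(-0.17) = 3.13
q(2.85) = -82.51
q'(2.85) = -90.51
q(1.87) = -21.24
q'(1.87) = -38.05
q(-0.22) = -1.40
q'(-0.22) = 2.99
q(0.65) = 0.08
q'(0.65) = -2.38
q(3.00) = -96.82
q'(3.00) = -100.41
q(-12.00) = 6217.58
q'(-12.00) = -1569.51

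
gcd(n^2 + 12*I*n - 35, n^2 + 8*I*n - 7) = n + 7*I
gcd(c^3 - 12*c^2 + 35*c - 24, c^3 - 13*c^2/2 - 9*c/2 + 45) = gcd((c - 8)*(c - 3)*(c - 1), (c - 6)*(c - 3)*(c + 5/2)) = c - 3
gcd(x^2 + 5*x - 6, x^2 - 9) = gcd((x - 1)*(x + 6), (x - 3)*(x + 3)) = 1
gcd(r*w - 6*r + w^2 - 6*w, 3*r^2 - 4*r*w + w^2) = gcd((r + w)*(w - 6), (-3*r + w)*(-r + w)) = 1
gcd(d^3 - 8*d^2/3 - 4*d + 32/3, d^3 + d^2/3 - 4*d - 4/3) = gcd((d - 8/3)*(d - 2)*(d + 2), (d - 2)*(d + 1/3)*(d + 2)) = d^2 - 4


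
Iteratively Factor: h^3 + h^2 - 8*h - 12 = (h + 2)*(h^2 - h - 6) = (h + 2)^2*(h - 3)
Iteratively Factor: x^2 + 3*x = (x + 3)*(x)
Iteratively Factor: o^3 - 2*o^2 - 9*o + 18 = (o + 3)*(o^2 - 5*o + 6) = (o - 2)*(o + 3)*(o - 3)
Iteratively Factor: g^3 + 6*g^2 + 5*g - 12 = (g + 3)*(g^2 + 3*g - 4) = (g - 1)*(g + 3)*(g + 4)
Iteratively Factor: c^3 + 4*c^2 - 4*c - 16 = (c + 2)*(c^2 + 2*c - 8) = (c + 2)*(c + 4)*(c - 2)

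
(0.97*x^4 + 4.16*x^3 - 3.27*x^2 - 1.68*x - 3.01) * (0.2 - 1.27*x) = -1.2319*x^5 - 5.0892*x^4 + 4.9849*x^3 + 1.4796*x^2 + 3.4867*x - 0.602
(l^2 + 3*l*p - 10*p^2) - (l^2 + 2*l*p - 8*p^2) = l*p - 2*p^2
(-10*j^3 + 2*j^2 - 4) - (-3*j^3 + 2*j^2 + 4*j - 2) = -7*j^3 - 4*j - 2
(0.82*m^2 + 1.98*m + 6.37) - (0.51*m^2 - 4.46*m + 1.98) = 0.31*m^2 + 6.44*m + 4.39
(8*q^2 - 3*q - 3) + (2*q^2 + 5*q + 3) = 10*q^2 + 2*q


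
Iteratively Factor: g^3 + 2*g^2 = (g)*(g^2 + 2*g) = g^2*(g + 2)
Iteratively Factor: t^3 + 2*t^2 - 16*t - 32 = (t - 4)*(t^2 + 6*t + 8) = (t - 4)*(t + 4)*(t + 2)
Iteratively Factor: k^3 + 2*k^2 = (k + 2)*(k^2) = k*(k + 2)*(k)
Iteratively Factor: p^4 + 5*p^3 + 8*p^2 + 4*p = (p)*(p^3 + 5*p^2 + 8*p + 4) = p*(p + 2)*(p^2 + 3*p + 2) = p*(p + 2)^2*(p + 1)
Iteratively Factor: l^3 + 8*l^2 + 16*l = (l)*(l^2 + 8*l + 16) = l*(l + 4)*(l + 4)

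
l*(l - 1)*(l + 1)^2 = l^4 + l^3 - l^2 - l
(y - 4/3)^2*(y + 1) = y^3 - 5*y^2/3 - 8*y/9 + 16/9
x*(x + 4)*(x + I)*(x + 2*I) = x^4 + 4*x^3 + 3*I*x^3 - 2*x^2 + 12*I*x^2 - 8*x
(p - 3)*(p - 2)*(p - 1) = p^3 - 6*p^2 + 11*p - 6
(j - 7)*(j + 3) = j^2 - 4*j - 21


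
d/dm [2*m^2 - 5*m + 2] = 4*m - 5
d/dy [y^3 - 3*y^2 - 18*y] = 3*y^2 - 6*y - 18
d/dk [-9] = 0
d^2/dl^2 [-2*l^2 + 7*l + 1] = -4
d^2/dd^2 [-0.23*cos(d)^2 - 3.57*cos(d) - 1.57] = 3.57*cos(d) + 0.46*cos(2*d)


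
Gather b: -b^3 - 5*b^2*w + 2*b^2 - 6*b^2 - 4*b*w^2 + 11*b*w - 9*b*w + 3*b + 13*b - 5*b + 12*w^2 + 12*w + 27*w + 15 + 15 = -b^3 + b^2*(-5*w - 4) + b*(-4*w^2 + 2*w + 11) + 12*w^2 + 39*w + 30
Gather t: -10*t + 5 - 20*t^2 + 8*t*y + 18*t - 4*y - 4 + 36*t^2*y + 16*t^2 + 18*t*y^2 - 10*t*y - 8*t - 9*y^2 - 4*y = t^2*(36*y - 4) + t*(18*y^2 - 2*y) - 9*y^2 - 8*y + 1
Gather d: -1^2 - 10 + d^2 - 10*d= d^2 - 10*d - 11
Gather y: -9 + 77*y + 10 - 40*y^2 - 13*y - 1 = -40*y^2 + 64*y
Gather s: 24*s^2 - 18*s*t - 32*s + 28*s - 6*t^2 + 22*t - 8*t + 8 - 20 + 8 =24*s^2 + s*(-18*t - 4) - 6*t^2 + 14*t - 4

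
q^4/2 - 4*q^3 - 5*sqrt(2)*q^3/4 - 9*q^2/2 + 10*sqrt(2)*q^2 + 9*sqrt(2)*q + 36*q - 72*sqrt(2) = (q/2 + sqrt(2))*(q - 8)*(q - 3*sqrt(2))*(q - 3*sqrt(2)/2)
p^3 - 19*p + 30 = (p - 3)*(p - 2)*(p + 5)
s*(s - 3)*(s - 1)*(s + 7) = s^4 + 3*s^3 - 25*s^2 + 21*s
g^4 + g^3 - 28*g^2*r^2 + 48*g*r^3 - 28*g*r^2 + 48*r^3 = (g + 1)*(g - 4*r)*(g - 2*r)*(g + 6*r)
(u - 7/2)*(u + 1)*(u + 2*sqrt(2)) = u^3 - 5*u^2/2 + 2*sqrt(2)*u^2 - 5*sqrt(2)*u - 7*u/2 - 7*sqrt(2)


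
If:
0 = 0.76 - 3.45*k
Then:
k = 0.22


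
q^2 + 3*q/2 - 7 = (q - 2)*(q + 7/2)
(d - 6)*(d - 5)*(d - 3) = d^3 - 14*d^2 + 63*d - 90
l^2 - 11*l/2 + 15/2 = (l - 3)*(l - 5/2)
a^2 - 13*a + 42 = (a - 7)*(a - 6)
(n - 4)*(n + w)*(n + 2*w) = n^3 + 3*n^2*w - 4*n^2 + 2*n*w^2 - 12*n*w - 8*w^2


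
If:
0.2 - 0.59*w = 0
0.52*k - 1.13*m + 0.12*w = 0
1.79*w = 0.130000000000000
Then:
No Solution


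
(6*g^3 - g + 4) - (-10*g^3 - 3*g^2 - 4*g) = 16*g^3 + 3*g^2 + 3*g + 4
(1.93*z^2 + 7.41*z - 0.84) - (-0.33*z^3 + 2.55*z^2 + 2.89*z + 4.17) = 0.33*z^3 - 0.62*z^2 + 4.52*z - 5.01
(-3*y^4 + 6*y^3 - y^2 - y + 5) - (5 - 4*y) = -3*y^4 + 6*y^3 - y^2 + 3*y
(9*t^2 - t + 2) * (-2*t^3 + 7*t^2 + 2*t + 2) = -18*t^5 + 65*t^4 + 7*t^3 + 30*t^2 + 2*t + 4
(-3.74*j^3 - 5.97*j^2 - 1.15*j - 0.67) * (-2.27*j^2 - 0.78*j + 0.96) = 8.4898*j^5 + 16.4691*j^4 + 3.6767*j^3 - 3.3133*j^2 - 0.5814*j - 0.6432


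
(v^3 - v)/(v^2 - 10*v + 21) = (v^3 - v)/(v^2 - 10*v + 21)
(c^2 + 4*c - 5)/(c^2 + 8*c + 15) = (c - 1)/(c + 3)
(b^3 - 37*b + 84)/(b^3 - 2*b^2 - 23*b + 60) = (b + 7)/(b + 5)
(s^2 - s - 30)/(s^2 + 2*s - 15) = (s - 6)/(s - 3)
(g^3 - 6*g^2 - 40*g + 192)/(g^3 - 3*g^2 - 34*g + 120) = (g - 8)/(g - 5)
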